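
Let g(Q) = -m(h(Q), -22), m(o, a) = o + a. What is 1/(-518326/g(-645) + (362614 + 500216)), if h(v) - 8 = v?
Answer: 659/568086644 ≈ 1.1600e-6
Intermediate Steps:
h(v) = 8 + v
m(o, a) = a + o
g(Q) = 14 - Q (g(Q) = -(-22 + (8 + Q)) = -(-14 + Q) = 14 - Q)
1/(-518326/g(-645) + (362614 + 500216)) = 1/(-518326/(14 - 1*(-645)) + (362614 + 500216)) = 1/(-518326/(14 + 645) + 862830) = 1/(-518326/659 + 862830) = 1/(568086644/659) = 659/568086644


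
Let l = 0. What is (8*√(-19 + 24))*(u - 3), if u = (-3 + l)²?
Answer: 48*√5 ≈ 107.33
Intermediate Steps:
u = 9 (u = (-3 + 0)² = (-3)² = 9)
(8*√(-19 + 24))*(u - 3) = (8*√(-19 + 24))*(9 - 3) = (8*√5)*6 = 48*√5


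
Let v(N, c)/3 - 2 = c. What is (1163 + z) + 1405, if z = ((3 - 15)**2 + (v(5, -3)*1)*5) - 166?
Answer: 2531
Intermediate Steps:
v(N, c) = 6 + 3*c
z = -37 (z = ((3 - 15)**2 + ((6 + 3*(-3))*1)*5) - 166 = ((-12)**2 + ((6 - 9)*1)*5) - 166 = (144 - 3*1*5) - 166 = (144 - 3*5) - 166 = (144 - 15) - 166 = 129 - 166 = -37)
(1163 + z) + 1405 = (1163 - 37) + 1405 = 1126 + 1405 = 2531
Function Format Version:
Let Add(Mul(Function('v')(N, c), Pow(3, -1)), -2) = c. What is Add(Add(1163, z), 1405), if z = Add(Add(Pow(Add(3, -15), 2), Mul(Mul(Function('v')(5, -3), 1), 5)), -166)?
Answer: 2531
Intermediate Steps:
Function('v')(N, c) = Add(6, Mul(3, c))
z = -37 (z = Add(Add(Pow(Add(3, -15), 2), Mul(Mul(Add(6, Mul(3, -3)), 1), 5)), -166) = Add(Add(Pow(-12, 2), Mul(Mul(Add(6, -9), 1), 5)), -166) = Add(Add(144, Mul(Mul(-3, 1), 5)), -166) = Add(Add(144, Mul(-3, 5)), -166) = Add(Add(144, -15), -166) = Add(129, -166) = -37)
Add(Add(1163, z), 1405) = Add(Add(1163, -37), 1405) = Add(1126, 1405) = 2531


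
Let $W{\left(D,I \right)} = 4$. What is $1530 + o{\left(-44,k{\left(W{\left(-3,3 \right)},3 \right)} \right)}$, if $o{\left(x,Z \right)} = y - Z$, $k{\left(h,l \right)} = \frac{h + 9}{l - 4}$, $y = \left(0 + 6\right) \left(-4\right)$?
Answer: $1519$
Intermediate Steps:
$y = -24$ ($y = 6 \left(-4\right) = -24$)
$k{\left(h,l \right)} = \frac{9 + h}{-4 + l}$
$o{\left(x,Z \right)} = -24 - Z$
$1530 + o{\left(-44,k{\left(W{\left(-3,3 \right)},3 \right)} \right)} = 1530 - \left(24 + \frac{9 + 4}{-4 + 3}\right) = 1530 - \left(24 + \frac{1}{-1} \cdot 13\right) = 1530 - \left(24 - 13\right) = 1530 - 11 = 1519$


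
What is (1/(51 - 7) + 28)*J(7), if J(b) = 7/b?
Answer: 1233/44 ≈ 28.023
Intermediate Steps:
(1/(51 - 7) + 28)*J(7) = (1/(51 - 7) + 28)*(7/7) = (1/44 + 28)*(7*(⅐)) = (1/44 + 28)*1 = (1233/44)*1 = 1233/44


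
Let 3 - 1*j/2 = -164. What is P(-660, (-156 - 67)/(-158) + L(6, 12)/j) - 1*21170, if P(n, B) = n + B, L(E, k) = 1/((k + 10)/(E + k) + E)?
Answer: -18718996662/857545 ≈ -21829.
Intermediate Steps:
j = 334 (j = 6 - 2*(-164) = 6 + 328 = 334)
L(E, k) = 1/(E + (10 + k)/(E + k)) (L(E, k) = 1/((10 + k)/(E + k) + E) = 1/(E + (10 + k)/(E + k)))
P(n, B) = B + n
P(-660, (-156 - 67)/(-158) + L(6, 12)/j) - 1*21170 = (((-156 - 67)/(-158) + ((6 + 12)/(10 + 12 + 6² + 6*12))/334) - 660) - 1*21170 = ((-223*(-1/158) + (18/(10 + 12 + 36 + 72))*(1/334)) - 660) - 21170 = ((223/158 + (18/130)*(1/334)) - 660) - 21170 = ((223/158 + ((1/130)*18)*(1/334)) - 660) - 21170 = ((223/158 + (9/65)*(1/334)) - 660) - 21170 = ((223/158 + 9/21710) - 660) - 21170 = (1210688/857545 - 660) - 21170 = -564769012/857545 - 21170 = -18718996662/857545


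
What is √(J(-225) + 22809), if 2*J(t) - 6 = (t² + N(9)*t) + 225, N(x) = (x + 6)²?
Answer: √91698/2 ≈ 151.41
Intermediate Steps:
N(x) = (6 + x)²
J(t) = 231/2 + t²/2 + 225*t/2 (J(t) = 3 + ((t² + (6 + 9)²*t) + 225)/2 = 3 + ((t² + 15²*t) + 225)/2 = 3 + ((t² + 225*t) + 225)/2 = 3 + (225 + t² + 225*t)/2 = 3 + (225/2 + t²/2 + 225*t/2) = 231/2 + t²/2 + 225*t/2)
√(J(-225) + 22809) = √((231/2 + (½)*(-225)² + (225/2)*(-225)) + 22809) = √((231/2 + (½)*50625 - 50625/2) + 22809) = √((231/2 + 50625/2 - 50625/2) + 22809) = √(231/2 + 22809) = √(45849/2) = √91698/2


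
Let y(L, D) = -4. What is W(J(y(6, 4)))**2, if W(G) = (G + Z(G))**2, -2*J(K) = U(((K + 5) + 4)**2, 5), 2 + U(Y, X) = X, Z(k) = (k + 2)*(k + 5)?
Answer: 1/256 ≈ 0.0039063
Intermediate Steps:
Z(k) = (2 + k)*(5 + k)
U(Y, X) = -2 + X
J(K) = -3/2 (J(K) = -(-2 + 5)/2 = -1/2*3 = -3/2)
W(G) = (10 + G**2 + 8*G)**2 (W(G) = (G + (10 + G**2 + 7*G))**2 = (10 + G**2 + 8*G)**2)
W(J(y(6, 4)))**2 = ((10 + (-3/2)**2 + 8*(-3/2))**2)**2 = ((10 + 9/4 - 12)**2)**2 = ((1/4)**2)**2 = (1/16)**2 = 1/256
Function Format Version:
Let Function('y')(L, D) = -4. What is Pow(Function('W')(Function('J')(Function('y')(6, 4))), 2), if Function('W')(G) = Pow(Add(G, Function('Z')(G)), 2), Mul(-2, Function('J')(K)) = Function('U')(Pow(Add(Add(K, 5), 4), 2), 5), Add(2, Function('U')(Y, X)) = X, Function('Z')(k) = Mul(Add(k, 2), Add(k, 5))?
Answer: Rational(1, 256) ≈ 0.0039063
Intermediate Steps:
Function('Z')(k) = Mul(Add(2, k), Add(5, k))
Function('U')(Y, X) = Add(-2, X)
Function('J')(K) = Rational(-3, 2) (Function('J')(K) = Mul(Rational(-1, 2), Add(-2, 5)) = Mul(Rational(-1, 2), 3) = Rational(-3, 2))
Function('W')(G) = Pow(Add(10, Pow(G, 2), Mul(8, G)), 2) (Function('W')(G) = Pow(Add(G, Add(10, Pow(G, 2), Mul(7, G))), 2) = Pow(Add(10, Pow(G, 2), Mul(8, G)), 2))
Pow(Function('W')(Function('J')(Function('y')(6, 4))), 2) = Pow(Pow(Add(10, Pow(Rational(-3, 2), 2), Mul(8, Rational(-3, 2))), 2), 2) = Pow(Pow(Add(10, Rational(9, 4), -12), 2), 2) = Pow(Pow(Rational(1, 4), 2), 2) = Pow(Rational(1, 16), 2) = Rational(1, 256)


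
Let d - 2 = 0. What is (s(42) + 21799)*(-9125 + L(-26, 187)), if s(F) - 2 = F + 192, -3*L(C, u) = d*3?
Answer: -201113445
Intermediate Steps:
d = 2 (d = 2 + 0 = 2)
L(C, u) = -2 (L(C, u) = -2*3/3 = -1/3*6 = -2)
s(F) = 194 + F (s(F) = 2 + (F + 192) = 2 + (192 + F) = 194 + F)
(s(42) + 21799)*(-9125 + L(-26, 187)) = ((194 + 42) + 21799)*(-9125 - 2) = (236 + 21799)*(-9127) = 22035*(-9127) = -201113445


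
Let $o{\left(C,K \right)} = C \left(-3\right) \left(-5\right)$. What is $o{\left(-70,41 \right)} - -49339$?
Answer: $48289$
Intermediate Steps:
$o{\left(C,K \right)} = 15 C$ ($o{\left(C,K \right)} = - 3 C \left(-5\right) = 15 C$)
$o{\left(-70,41 \right)} - -49339 = 15 \left(-70\right) - -49339 = -1050 + 49339 = 48289$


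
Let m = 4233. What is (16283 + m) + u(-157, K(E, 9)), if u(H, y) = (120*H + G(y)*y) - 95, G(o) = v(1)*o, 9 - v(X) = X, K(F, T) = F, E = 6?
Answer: 1869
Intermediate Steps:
v(X) = 9 - X
G(o) = 8*o (G(o) = (9 - 1*1)*o = (9 - 1)*o = 8*o)
u(H, y) = -95 + 8*y² + 120*H (u(H, y) = (120*H + (8*y)*y) - 95 = (120*H + 8*y²) - 95 = (8*y² + 120*H) - 95 = -95 + 8*y² + 120*H)
(16283 + m) + u(-157, K(E, 9)) = (16283 + 4233) + (-95 + 8*6² + 120*(-157)) = 20516 + (-95 + 8*36 - 18840) = 20516 + (-95 + 288 - 18840) = 20516 - 18647 = 1869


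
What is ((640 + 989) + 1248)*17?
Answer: 48909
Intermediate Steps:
((640 + 989) + 1248)*17 = (1629 + 1248)*17 = 2877*17 = 48909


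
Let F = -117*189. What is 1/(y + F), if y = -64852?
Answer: -1/86965 ≈ -1.1499e-5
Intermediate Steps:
F = -22113
1/(y + F) = 1/(-64852 - 22113) = 1/(-86965) = -1/86965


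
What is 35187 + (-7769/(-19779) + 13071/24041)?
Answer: 16732107968431/475506939 ≈ 35188.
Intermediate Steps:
35187 + (-7769/(-19779) + 13071/24041) = 35187 + (-7769*(-1/19779) + 13071*(1/24041)) = 35187 + (7769/19779 + 13071/24041) = 35187 + 445305838/475506939 = 16732107968431/475506939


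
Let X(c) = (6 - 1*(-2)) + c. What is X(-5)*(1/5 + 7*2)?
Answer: 213/5 ≈ 42.600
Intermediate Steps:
X(c) = 8 + c (X(c) = (6 + 2) + c = 8 + c)
X(-5)*(1/5 + 7*2) = (8 - 5)*(1/5 + 7*2) = 3*(1/5 + 14) = 3*(71/5) = 213/5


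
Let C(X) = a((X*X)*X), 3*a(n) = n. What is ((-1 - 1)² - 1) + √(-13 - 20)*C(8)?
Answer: 3 + 512*I*√33/3 ≈ 3.0 + 980.41*I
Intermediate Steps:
a(n) = n/3
C(X) = X³/3 (C(X) = ((X*X)*X)/3 = (X²*X)/3 = X³/3)
((-1 - 1)² - 1) + √(-13 - 20)*C(8) = ((-1 - 1)² - 1) + √(-13 - 20)*((⅓)*8³) = ((-2)² - 1) + √(-33)*((⅓)*512) = (4 - 1) + (I*√33)*(512/3) = 3 + 512*I*√33/3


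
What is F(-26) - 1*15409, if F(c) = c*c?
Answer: -14733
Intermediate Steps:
F(c) = c²
F(-26) - 1*15409 = (-26)² - 1*15409 = 676 - 15409 = -14733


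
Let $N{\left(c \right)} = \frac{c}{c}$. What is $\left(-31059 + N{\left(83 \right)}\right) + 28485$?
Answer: $-2573$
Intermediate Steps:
$N{\left(c \right)} = 1$
$\left(-31059 + N{\left(83 \right)}\right) + 28485 = \left(-31059 + 1\right) + 28485 = -31058 + 28485 = -2573$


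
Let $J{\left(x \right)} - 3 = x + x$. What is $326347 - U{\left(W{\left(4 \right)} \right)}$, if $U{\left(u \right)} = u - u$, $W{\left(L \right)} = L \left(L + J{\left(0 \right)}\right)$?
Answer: $326347$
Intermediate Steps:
$J{\left(x \right)} = 3 + 2 x$ ($J{\left(x \right)} = 3 + \left(x + x\right) = 3 + 2 x$)
$W{\left(L \right)} = L \left(3 + L\right)$ ($W{\left(L \right)} = L \left(L + \left(3 + 2 \cdot 0\right)\right) = L \left(L + \left(3 + 0\right)\right) = L \left(L + 3\right) = L \left(3 + L\right)$)
$U{\left(u \right)} = 0$
$326347 - U{\left(W{\left(4 \right)} \right)} = 326347 - 0 = 326347 + 0 = 326347$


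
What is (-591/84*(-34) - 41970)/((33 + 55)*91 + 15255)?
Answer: -584231/325682 ≈ -1.7939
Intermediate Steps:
(-591/84*(-34) - 41970)/((33 + 55)*91 + 15255) = (-591*1/84*(-34) - 41970)/(88*91 + 15255) = (-197/28*(-34) - 41970)/(8008 + 15255) = (3349/14 - 41970)/23263 = -584231/14*1/23263 = -584231/325682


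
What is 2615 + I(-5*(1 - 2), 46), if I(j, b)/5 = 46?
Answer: 2845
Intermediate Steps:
I(j, b) = 230 (I(j, b) = 5*46 = 230)
2615 + I(-5*(1 - 2), 46) = 2615 + 230 = 2845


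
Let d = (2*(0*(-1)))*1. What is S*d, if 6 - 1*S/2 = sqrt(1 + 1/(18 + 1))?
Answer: 0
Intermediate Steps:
S = 12 - 4*sqrt(95)/19 (S = 12 - 2*sqrt(1 + 1/(18 + 1)) = 12 - 2*sqrt(1 + 1/19) = 12 - 4*sqrt(95)/19 ≈ 9.9480)
d = 0 (d = (2*0)*1 = 0*1 = 0)
S*d = (12 - 4*sqrt(95)/19)*0 = 0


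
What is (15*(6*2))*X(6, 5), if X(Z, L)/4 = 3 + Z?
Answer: 6480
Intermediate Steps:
X(Z, L) = 12 + 4*Z (X(Z, L) = 4*(3 + Z) = 12 + 4*Z)
(15*(6*2))*X(6, 5) = (15*(6*2))*(12 + 4*6) = (15*12)*(12 + 24) = 180*36 = 6480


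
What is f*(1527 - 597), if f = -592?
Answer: -550560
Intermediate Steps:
f*(1527 - 597) = -592*(1527 - 597) = -592*930 = -550560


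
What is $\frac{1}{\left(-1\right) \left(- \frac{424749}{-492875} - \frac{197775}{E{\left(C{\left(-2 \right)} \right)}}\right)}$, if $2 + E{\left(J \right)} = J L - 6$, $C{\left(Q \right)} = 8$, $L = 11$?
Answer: $\frac{7886000}{19488874641} \approx 0.00040464$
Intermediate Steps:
$E{\left(J \right)} = -8 + 11 J$ ($E{\left(J \right)} = -2 + \left(J 11 - 6\right) = -2 + \left(11 J - 6\right) = -2 + \left(-6 + 11 J\right) = -8 + 11 J$)
$\frac{1}{\left(-1\right) \left(- \frac{424749}{-492875} - \frac{197775}{E{\left(C{\left(-2 \right)} \right)}}\right)} = \frac{1}{\left(-1\right) \left(- \frac{424749}{-492875} - \frac{197775}{-8 + 11 \cdot 8}\right)} = \frac{1}{\left(-1\right) \left(\left(-424749\right) \left(- \frac{1}{492875}\right) - \frac{197775}{-8 + 88}\right)} = \frac{1}{\left(-1\right) \left(\frac{424749}{492875} - \frac{197775}{80}\right)} = \frac{1}{\left(-1\right) \left(\frac{424749}{492875} - \frac{39555}{16}\right)} = \frac{1}{\left(-1\right) \left(- \frac{19488874641}{7886000}\right)} = \frac{1}{\frac{19488874641}{7886000}} = \frac{7886000}{19488874641}$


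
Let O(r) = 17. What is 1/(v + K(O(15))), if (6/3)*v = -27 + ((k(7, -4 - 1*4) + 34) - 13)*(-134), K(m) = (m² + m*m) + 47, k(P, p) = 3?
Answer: -2/1993 ≈ -0.0010035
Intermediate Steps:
K(m) = 47 + 2*m² (K(m) = (m² + m²) + 47 = 2*m² + 47 = 47 + 2*m²)
v = -3243/2 (v = (-27 + ((3 + 34) - 13)*(-134))/2 = (-27 + (37 - 13)*(-134))/2 = (-27 + 24*(-134))/2 = (-27 - 3216)/2 = (½)*(-3243) = -3243/2 ≈ -1621.5)
1/(v + K(O(15))) = 1/(-3243/2 + (47 + 2*17²)) = 1/(-3243/2 + (47 + 2*289)) = 1/(-3243/2 + (47 + 578)) = 1/(-3243/2 + 625) = 1/(-1993/2) = -2/1993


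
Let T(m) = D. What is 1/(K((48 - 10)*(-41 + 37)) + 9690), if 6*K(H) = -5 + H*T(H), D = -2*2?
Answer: 2/19581 ≈ 0.00010214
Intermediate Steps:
D = -4
T(m) = -4
K(H) = -⅚ - 2*H/3 (K(H) = (-5 + H*(-4))/6 = (-5 - 4*H)/6 = -⅚ - 2*H/3)
1/(K((48 - 10)*(-41 + 37)) + 9690) = 1/((-⅚ - 2*(48 - 10)*(-41 + 37)/3) + 9690) = 1/((-⅚ - 76*(-4)/3) + 9690) = 1/((-⅚ - ⅔*(-152)) + 9690) = 1/((-⅚ + 304/3) + 9690) = 1/(201/2 + 9690) = 1/(19581/2) = 2/19581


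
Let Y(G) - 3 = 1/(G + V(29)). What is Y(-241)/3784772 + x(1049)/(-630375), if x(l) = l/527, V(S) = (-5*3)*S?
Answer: -2010487803853/849955159285674000 ≈ -2.3654e-6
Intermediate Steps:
V(S) = -15*S
Y(G) = 3 + 1/(-435 + G) (Y(G) = 3 + 1/(G - 15*29) = 3 + 1/(G - 435) = 3 + 1/(-435 + G))
x(l) = l/527 (x(l) = l*(1/527) = l/527)
Y(-241)/3784772 + x(1049)/(-630375) = ((-1304 + 3*(-241))/(-435 - 241))/3784772 + ((1/527)*1049)/(-630375) = ((-1304 - 723)/(-676))*(1/3784772) + (1049/527)*(-1/630375) = -1/676*(-2027)*(1/3784772) - 1049/332207625 = (2027/676)*(1/3784772) - 1049/332207625 = 2027/2558505872 - 1049/332207625 = -2010487803853/849955159285674000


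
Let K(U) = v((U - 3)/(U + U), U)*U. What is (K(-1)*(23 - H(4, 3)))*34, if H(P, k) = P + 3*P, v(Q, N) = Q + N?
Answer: -238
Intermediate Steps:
v(Q, N) = N + Q
H(P, k) = 4*P
K(U) = U*(U + (-3 + U)/(2*U)) (K(U) = (U + (U - 3)/(U + U))*U = (U + (-3 + U)/((2*U)))*U = (U + (-3 + U)*(1/(2*U)))*U = (U + (-3 + U)/(2*U))*U = U*(U + (-3 + U)/(2*U)))
(K(-1)*(23 - H(4, 3)))*34 = ((-3/2 + (-1)**2 + (1/2)*(-1))*(23 - 4*4))*34 = ((-3/2 + 1 - 1/2)*(23 - 1*16))*34 = -(23 - 16)*34 = -1*7*34 = -7*34 = -238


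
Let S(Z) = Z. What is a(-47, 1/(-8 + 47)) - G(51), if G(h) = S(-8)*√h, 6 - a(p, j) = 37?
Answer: -31 + 8*√51 ≈ 26.131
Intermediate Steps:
a(p, j) = -31 (a(p, j) = 6 - 1*37 = 6 - 37 = -31)
G(h) = -8*√h
a(-47, 1/(-8 + 47)) - G(51) = -31 - (-8)*√51 = -31 + 8*√51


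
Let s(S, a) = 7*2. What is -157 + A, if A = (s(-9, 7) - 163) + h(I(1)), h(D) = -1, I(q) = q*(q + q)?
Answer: -307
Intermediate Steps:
I(q) = 2*q² (I(q) = q*(2*q) = 2*q²)
s(S, a) = 14
A = -150 (A = (14 - 163) - 1 = -149 - 1 = -150)
-157 + A = -157 - 150 = -307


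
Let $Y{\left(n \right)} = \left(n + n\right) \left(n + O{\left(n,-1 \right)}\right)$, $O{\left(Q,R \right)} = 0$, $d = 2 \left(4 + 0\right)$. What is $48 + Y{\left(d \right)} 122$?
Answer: $15664$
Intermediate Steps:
$d = 8$ ($d = 2 \cdot 4 = 8$)
$Y{\left(n \right)} = 2 n^{2}$ ($Y{\left(n \right)} = \left(n + n\right) \left(n + 0\right) = 2 n n = 2 n^{2}$)
$48 + Y{\left(d \right)} 122 = 48 + 2 \cdot 8^{2} \cdot 122 = 48 + 2 \cdot 64 \cdot 122 = 48 + 128 \cdot 122 = 48 + 15616 = 15664$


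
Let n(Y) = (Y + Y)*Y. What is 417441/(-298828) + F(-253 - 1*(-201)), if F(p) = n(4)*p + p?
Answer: -513206289/298828 ≈ -1717.4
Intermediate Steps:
n(Y) = 2*Y² (n(Y) = (2*Y)*Y = 2*Y²)
F(p) = 33*p (F(p) = (2*4²)*p + p = (2*16)*p + p = 32*p + p = 33*p)
417441/(-298828) + F(-253 - 1*(-201)) = 417441/(-298828) + 33*(-253 - 1*(-201)) = 417441*(-1/298828) + 33*(-253 + 201) = -417441/298828 + 33*(-52) = -417441/298828 - 1716 = -513206289/298828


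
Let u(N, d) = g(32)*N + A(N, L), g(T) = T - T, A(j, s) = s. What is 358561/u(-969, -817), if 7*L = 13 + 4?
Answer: 2509927/17 ≈ 1.4764e+5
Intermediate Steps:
L = 17/7 (L = (13 + 4)/7 = (1/7)*17 = 17/7 ≈ 2.4286)
g(T) = 0
u(N, d) = 17/7 (u(N, d) = 0*N + 17/7 = 0 + 17/7 = 17/7)
358561/u(-969, -817) = 358561/(17/7) = 358561*(7/17) = 2509927/17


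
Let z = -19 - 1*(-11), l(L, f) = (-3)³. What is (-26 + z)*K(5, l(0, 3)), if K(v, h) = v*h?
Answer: 4590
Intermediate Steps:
l(L, f) = -27
z = -8 (z = -19 + 11 = -8)
K(v, h) = h*v
(-26 + z)*K(5, l(0, 3)) = (-26 - 8)*(-27*5) = -34*(-135) = 4590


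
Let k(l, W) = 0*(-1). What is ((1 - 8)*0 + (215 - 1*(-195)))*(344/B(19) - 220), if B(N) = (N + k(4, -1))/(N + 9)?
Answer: 2235320/19 ≈ 1.1765e+5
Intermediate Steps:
k(l, W) = 0
B(N) = N/(9 + N) (B(N) = (N + 0)/(N + 9) = N/(9 + N))
((1 - 8)*0 + (215 - 1*(-195)))*(344/B(19) - 220) = ((1 - 8)*0 + (215 - 1*(-195)))*(344/((19/(9 + 19))) - 220) = (-7*0 + (215 + 195))*(344/((19/28)) - 220) = (0 + 410)*(344/((19*(1/28))) - 220) = 410*(344/(19/28) - 220) = 410*(344*(28/19) - 220) = 410*(9632/19 - 220) = 410*(5452/19) = 2235320/19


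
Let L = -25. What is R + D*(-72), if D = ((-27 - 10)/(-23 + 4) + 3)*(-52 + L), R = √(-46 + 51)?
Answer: 521136/19 + √5 ≈ 27430.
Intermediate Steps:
R = √5 ≈ 2.2361
D = -7238/19 (D = ((-27 - 10)/(-23 + 4) + 3)*(-52 - 25) = (-37/(-19) + 3)*(-77) = (-37*(-1/19) + 3)*(-77) = (37/19 + 3)*(-77) = (94/19)*(-77) = -7238/19 ≈ -380.95)
R + D*(-72) = √5 - 7238/19*(-72) = √5 + 521136/19 = 521136/19 + √5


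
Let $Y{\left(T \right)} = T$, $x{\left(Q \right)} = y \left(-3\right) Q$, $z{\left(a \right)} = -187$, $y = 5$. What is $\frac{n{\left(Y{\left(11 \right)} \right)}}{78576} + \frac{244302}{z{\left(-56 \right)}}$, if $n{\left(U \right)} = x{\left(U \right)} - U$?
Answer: $- \frac{1199769179}{918357} \approx -1306.4$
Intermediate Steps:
$x{\left(Q \right)} = - 15 Q$ ($x{\left(Q \right)} = 5 \left(-3\right) Q = - 15 Q$)
$n{\left(U \right)} = - 16 U$ ($n{\left(U \right)} = - 15 U - U = - 16 U$)
$\frac{n{\left(Y{\left(11 \right)} \right)}}{78576} + \frac{244302}{z{\left(-56 \right)}} = \frac{\left(-16\right) 11}{78576} + \frac{244302}{-187} = \left(-176\right) \frac{1}{78576} + 244302 \left(- \frac{1}{187}\right) = - \frac{11}{4911} - \frac{244302}{187} = - \frac{1199769179}{918357}$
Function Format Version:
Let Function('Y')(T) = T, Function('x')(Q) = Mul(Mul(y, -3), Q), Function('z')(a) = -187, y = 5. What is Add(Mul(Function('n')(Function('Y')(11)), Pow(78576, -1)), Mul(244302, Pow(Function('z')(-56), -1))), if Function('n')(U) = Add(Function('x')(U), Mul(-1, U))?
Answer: Rational(-1199769179, 918357) ≈ -1306.4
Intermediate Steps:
Function('x')(Q) = Mul(-15, Q) (Function('x')(Q) = Mul(Mul(5, -3), Q) = Mul(-15, Q))
Function('n')(U) = Mul(-16, U) (Function('n')(U) = Add(Mul(-15, U), Mul(-1, U)) = Mul(-16, U))
Add(Mul(Function('n')(Function('Y')(11)), Pow(78576, -1)), Mul(244302, Pow(Function('z')(-56), -1))) = Add(Mul(Mul(-16, 11), Pow(78576, -1)), Mul(244302, Pow(-187, -1))) = Add(Mul(-176, Rational(1, 78576)), Mul(244302, Rational(-1, 187))) = Add(Rational(-11, 4911), Rational(-244302, 187)) = Rational(-1199769179, 918357)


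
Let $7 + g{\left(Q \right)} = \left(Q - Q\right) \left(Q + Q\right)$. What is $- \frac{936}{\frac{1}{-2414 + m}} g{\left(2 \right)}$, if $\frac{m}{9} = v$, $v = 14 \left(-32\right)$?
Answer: $-42234192$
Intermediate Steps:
$v = -448$
$g{\left(Q \right)} = -7$ ($g{\left(Q \right)} = -7 + \left(Q - Q\right) \left(Q + Q\right) = -7 + 0 \cdot 2 Q = -7 + 0 = -7$)
$m = -4032$ ($m = 9 \left(-448\right) = -4032$)
$- \frac{936}{\frac{1}{-2414 + m}} g{\left(2 \right)} = - \frac{936}{\frac{1}{-2414 - 4032}} \left(-7\right) = - \frac{936}{\frac{1}{-6446}} \left(-7\right) = - \frac{936}{- \frac{1}{6446}} \left(-7\right) = \left(-936\right) \left(-6446\right) \left(-7\right) = 6033456 \left(-7\right) = -42234192$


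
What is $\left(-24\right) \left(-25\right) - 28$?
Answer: $572$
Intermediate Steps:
$\left(-24\right) \left(-25\right) - 28 = 600 - 28 = 572$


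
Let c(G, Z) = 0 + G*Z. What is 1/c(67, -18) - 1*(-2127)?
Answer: 2565161/1206 ≈ 2127.0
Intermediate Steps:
c(G, Z) = G*Z
1/c(67, -18) - 1*(-2127) = 1/(67*(-18)) - 1*(-2127) = 1/(-1206) + 2127 = -1/1206 + 2127 = 2565161/1206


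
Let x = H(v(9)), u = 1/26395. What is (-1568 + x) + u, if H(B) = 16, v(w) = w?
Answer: -40965039/26395 ≈ -1552.0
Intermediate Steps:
u = 1/26395 ≈ 3.7886e-5
x = 16
(-1568 + x) + u = (-1568 + 16) + 1/26395 = -1552 + 1/26395 = -40965039/26395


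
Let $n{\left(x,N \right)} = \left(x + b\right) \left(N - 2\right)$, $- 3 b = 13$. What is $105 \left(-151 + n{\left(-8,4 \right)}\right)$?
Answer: $-18445$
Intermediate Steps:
$b = - \frac{13}{3}$ ($b = \left(- \frac{1}{3}\right) 13 = - \frac{13}{3} \approx -4.3333$)
$n{\left(x,N \right)} = \left(-2 + N\right) \left(- \frac{13}{3} + x\right)$ ($n{\left(x,N \right)} = \left(x - \frac{13}{3}\right) \left(N - 2\right) = \left(- \frac{13}{3} + x\right) \left(N - 2\right) = \left(- \frac{13}{3} + x\right) \left(-2 + N\right) = \left(-2 + N\right) \left(- \frac{13}{3} + x\right)$)
$105 \left(-151 + n{\left(-8,4 \right)}\right) = 105 \left(-151 + \left(\frac{26}{3} - -16 - \frac{52}{3} + 4 \left(-8\right)\right)\right) = 105 \left(-151 + \left(\frac{26}{3} + 16 - \frac{52}{3} - 32\right)\right) = 105 \left(-151 - \frac{74}{3}\right) = 105 \left(- \frac{527}{3}\right) = -18445$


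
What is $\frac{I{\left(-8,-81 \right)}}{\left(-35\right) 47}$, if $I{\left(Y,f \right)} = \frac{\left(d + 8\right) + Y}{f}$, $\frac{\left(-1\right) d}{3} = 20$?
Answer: $- \frac{4}{8883} \approx -0.0004503$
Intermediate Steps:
$d = -60$ ($d = \left(-3\right) 20 = -60$)
$I{\left(Y,f \right)} = \frac{-52 + Y}{f}$ ($I{\left(Y,f \right)} = \frac{\left(-60 + 8\right) + Y}{f} = \frac{-52 + Y}{f}$)
$\frac{I{\left(-8,-81 \right)}}{\left(-35\right) 47} = \frac{\frac{1}{-81} \left(-52 - 8\right)}{\left(-35\right) 47} = \frac{\left(- \frac{1}{81}\right) \left(-60\right)}{-1645} = \frac{20}{27} \left(- \frac{1}{1645}\right) = - \frac{4}{8883}$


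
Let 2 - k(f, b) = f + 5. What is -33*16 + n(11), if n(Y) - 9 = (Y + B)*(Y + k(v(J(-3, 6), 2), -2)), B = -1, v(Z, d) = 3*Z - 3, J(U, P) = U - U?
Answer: -409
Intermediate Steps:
J(U, P) = 0
v(Z, d) = -3 + 3*Z
k(f, b) = -3 - f (k(f, b) = 2 - (f + 5) = 2 - (5 + f) = 2 + (-5 - f) = -3 - f)
n(Y) = 9 + Y*(-1 + Y) (n(Y) = 9 + (Y - 1)*(Y + (-3 - (-3 + 3*0))) = 9 + (-1 + Y)*(Y + (-3 - (-3 + 0))) = 9 + (-1 + Y)*(Y + (-3 - 1*(-3))) = 9 + (-1 + Y)*(Y + (-3 + 3)) = 9 + (-1 + Y)*(Y + 0) = 9 + (-1 + Y)*Y = 9 + Y*(-1 + Y))
-33*16 + n(11) = -33*16 + (9 + 11² - 1*11) = -528 + (9 + 121 - 11) = -528 + 119 = -409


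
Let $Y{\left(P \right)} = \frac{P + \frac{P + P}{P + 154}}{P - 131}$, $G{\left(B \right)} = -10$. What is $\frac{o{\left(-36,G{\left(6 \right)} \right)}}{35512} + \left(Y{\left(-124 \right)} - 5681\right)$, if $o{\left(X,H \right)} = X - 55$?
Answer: $- \frac{771599437667}{135833400} \approx -5680.5$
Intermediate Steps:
$Y{\left(P \right)} = \frac{P + \frac{2 P}{154 + P}}{-131 + P}$
$o{\left(X,H \right)} = -55 + X$
$\frac{o{\left(-36,G{\left(6 \right)} \right)}}{35512} + \left(Y{\left(-124 \right)} - 5681\right) = \frac{-55 - 36}{35512} - \left(5681 + \frac{124 \left(156 - 124\right)}{-20174 + \left(-124\right)^{2} + 23 \left(-124\right)}\right) = \left(-91\right) \frac{1}{35512} - \left(5681 + 124 \frac{1}{-20174 + 15376 - 2852} \cdot 32\right) = - \frac{91}{35512} - \left(5681 + 124 \frac{1}{-7650} \cdot 32\right) = - \frac{91}{35512} - \left(5681 - \frac{1984}{3825}\right) = - \frac{91}{35512} + \left(\frac{1984}{3825} - 5681\right) = - \frac{91}{35512} - \frac{21727841}{3825} = - \frac{771599437667}{135833400}$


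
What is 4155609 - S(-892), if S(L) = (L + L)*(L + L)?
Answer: 972953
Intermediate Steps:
S(L) = 4*L² (S(L) = (2*L)*(2*L) = 4*L²)
4155609 - S(-892) = 4155609 - 4*(-892)² = 4155609 - 4*795664 = 4155609 - 1*3182656 = 4155609 - 3182656 = 972953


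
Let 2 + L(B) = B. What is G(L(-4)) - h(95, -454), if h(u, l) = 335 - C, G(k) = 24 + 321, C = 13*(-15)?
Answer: -185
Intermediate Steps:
L(B) = -2 + B
C = -195
G(k) = 345
h(u, l) = 530 (h(u, l) = 335 - 1*(-195) = 335 + 195 = 530)
G(L(-4)) - h(95, -454) = 345 - 1*530 = 345 - 530 = -185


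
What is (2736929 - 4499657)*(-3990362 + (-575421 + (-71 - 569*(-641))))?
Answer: 7405440669000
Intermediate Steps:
(2736929 - 4499657)*(-3990362 + (-575421 + (-71 - 569*(-641)))) = -1762728*(-3990362 + (-575421 + (-71 + 364729))) = -1762728*(-3990362 + (-575421 + 364658)) = -1762728*(-3990362 - 210763) = -1762728*(-4201125) = 7405440669000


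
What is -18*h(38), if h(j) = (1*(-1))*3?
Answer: 54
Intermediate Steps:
h(j) = -3 (h(j) = -1*3 = -3)
-18*h(38) = -18*(-3) = 54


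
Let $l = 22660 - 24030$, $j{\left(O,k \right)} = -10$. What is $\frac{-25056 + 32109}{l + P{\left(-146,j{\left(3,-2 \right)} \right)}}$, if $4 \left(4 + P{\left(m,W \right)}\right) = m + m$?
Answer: $- \frac{7053}{1447} \approx -4.8742$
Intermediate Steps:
$P{\left(m,W \right)} = -4 + \frac{m}{2}$ ($P{\left(m,W \right)} = -4 + \frac{m + m}{4} = -4 + \frac{2 m}{4} = -4 + \frac{m}{2}$)
$l = -1370$ ($l = 22660 - 24030 = -1370$)
$\frac{-25056 + 32109}{l + P{\left(-146,j{\left(3,-2 \right)} \right)}} = \frac{-25056 + 32109}{-1370 + \left(-4 + \frac{1}{2} \left(-146\right)\right)} = \frac{7053}{-1370 - 77} = \frac{7053}{-1447} = 7053 \left(- \frac{1}{1447}\right) = - \frac{7053}{1447}$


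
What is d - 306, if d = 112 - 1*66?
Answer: -260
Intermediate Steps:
d = 46 (d = 112 - 66 = 46)
d - 306 = 46 - 306 = -260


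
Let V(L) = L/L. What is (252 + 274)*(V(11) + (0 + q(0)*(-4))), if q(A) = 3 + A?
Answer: -5786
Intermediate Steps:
V(L) = 1
(252 + 274)*(V(11) + (0 + q(0)*(-4))) = (252 + 274)*(1 + (0 + (3 + 0)*(-4))) = 526*(1 + (0 + 3*(-4))) = 526*(1 + (0 - 12)) = 526*(1 - 12) = 526*(-11) = -5786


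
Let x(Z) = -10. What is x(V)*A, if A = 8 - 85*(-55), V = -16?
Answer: -46830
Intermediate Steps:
A = 4683 (A = 8 + 4675 = 4683)
x(V)*A = -10*4683 = -46830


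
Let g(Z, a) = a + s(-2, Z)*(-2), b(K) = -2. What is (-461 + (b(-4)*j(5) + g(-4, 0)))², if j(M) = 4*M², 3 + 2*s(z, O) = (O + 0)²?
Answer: 454276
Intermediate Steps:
s(z, O) = -3/2 + O²/2 (s(z, O) = -3/2 + (O + 0)²/2 = -3/2 + O²/2)
g(Z, a) = 3 + a - Z² (g(Z, a) = a + (-3/2 + Z²/2)*(-2) = a + (3 - Z²) = 3 + a - Z²)
(-461 + (b(-4)*j(5) + g(-4, 0)))² = (-461 + (-8*5² + (3 + 0 - 1*(-4)²)))² = (-461 + (-8*25 + (3 + 0 - 1*16)))² = (-461 + (-2*100 + (3 + 0 - 16)))² = (-461 + (-200 - 13))² = (-461 - 213)² = (-674)² = 454276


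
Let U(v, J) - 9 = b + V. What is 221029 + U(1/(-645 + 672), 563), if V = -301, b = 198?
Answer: 220935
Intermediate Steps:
U(v, J) = -94 (U(v, J) = 9 + (198 - 301) = 9 - 103 = -94)
221029 + U(1/(-645 + 672), 563) = 221029 - 94 = 220935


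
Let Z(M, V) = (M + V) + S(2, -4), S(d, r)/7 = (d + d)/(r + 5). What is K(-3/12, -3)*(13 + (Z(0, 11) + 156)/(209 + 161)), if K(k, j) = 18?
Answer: 9009/37 ≈ 243.49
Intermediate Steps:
S(d, r) = 14*d/(5 + r) (S(d, r) = 7*((d + d)/(r + 5)) = 7*((2*d)/(5 + r)) = 7*(2*d/(5 + r)) = 14*d/(5 + r))
Z(M, V) = 28 + M + V (Z(M, V) = (M + V) + 14*2/(5 - 4) = (M + V) + 14*2/1 = (M + V) + 14*2*1 = (M + V) + 28 = 28 + M + V)
K(-3/12, -3)*(13 + (Z(0, 11) + 156)/(209 + 161)) = 18*(13 + ((28 + 0 + 11) + 156)/(209 + 161)) = 18*(13 + (39 + 156)/370) = 18*(13 + 195*(1/370)) = 18*(13 + 39/74) = 18*(1001/74) = 9009/37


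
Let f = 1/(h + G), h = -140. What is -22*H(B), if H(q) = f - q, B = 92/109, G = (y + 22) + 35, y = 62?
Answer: 44902/2289 ≈ 19.616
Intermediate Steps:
G = 119 (G = (62 + 22) + 35 = 84 + 35 = 119)
B = 92/109 (B = 92*(1/109) = 92/109 ≈ 0.84404)
f = -1/21 (f = 1/(-140 + 119) = 1/(-21) = -1/21 ≈ -0.047619)
H(q) = -1/21 - q
-22*H(B) = -22*(-1/21 - 1*92/109) = -22*(-1/21 - 92/109) = -22*(-2041/2289) = 44902/2289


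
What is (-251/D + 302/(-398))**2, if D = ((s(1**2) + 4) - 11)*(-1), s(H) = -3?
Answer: 2648028681/3960100 ≈ 668.68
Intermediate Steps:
D = 10 (D = ((-3 + 4) - 11)*(-1) = (1 - 11)*(-1) = -10*(-1) = 10)
(-251/D + 302/(-398))**2 = (-251/10 + 302/(-398))**2 = (-251*1/10 + 302*(-1/398))**2 = (-251/10 - 151/199)**2 = (-51459/1990)**2 = 2648028681/3960100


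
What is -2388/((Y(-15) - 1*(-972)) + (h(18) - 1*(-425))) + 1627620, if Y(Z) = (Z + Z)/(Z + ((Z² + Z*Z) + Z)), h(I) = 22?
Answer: 32332637868/19865 ≈ 1.6276e+6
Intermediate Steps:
Y(Z) = 2*Z/(2*Z + 2*Z²) (Y(Z) = (2*Z)/(Z + ((Z² + Z²) + Z)) = (2*Z)/(Z + (2*Z² + Z)) = (2*Z)/(Z + (Z + 2*Z²)) = (2*Z)/(2*Z + 2*Z²) = 2*Z/(2*Z + 2*Z²))
-2388/((Y(-15) - 1*(-972)) + (h(18) - 1*(-425))) + 1627620 = -2388/((1/(1 - 15) - 1*(-972)) + (22 - 1*(-425))) + 1627620 = -2388/((1/(-14) + 972) + (22 + 425)) + 1627620 = -2388/((-1/14 + 972) + 447) + 1627620 = -2388/(13607/14 + 447) + 1627620 = -2388/19865/14 + 1627620 = -2388*14/19865 + 1627620 = -33432/19865 + 1627620 = 32332637868/19865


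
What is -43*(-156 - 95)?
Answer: 10793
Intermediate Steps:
-43*(-156 - 95) = -43*(-251) = 10793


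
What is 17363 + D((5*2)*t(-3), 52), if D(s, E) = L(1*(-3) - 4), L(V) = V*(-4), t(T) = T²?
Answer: 17391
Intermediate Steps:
L(V) = -4*V
D(s, E) = 28 (D(s, E) = -4*(1*(-3) - 4) = -4*(-3 - 4) = -4*(-7) = 28)
17363 + D((5*2)*t(-3), 52) = 17363 + 28 = 17391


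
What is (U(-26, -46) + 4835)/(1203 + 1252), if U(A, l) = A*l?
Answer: 6031/2455 ≈ 2.4566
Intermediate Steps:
(U(-26, -46) + 4835)/(1203 + 1252) = (-26*(-46) + 4835)/(1203 + 1252) = (1196 + 4835)/2455 = 6031*(1/2455) = 6031/2455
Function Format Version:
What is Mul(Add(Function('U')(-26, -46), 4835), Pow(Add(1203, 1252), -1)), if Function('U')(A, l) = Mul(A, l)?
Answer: Rational(6031, 2455) ≈ 2.4566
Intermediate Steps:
Mul(Add(Function('U')(-26, -46), 4835), Pow(Add(1203, 1252), -1)) = Mul(Add(Mul(-26, -46), 4835), Pow(Add(1203, 1252), -1)) = Mul(Add(1196, 4835), Pow(2455, -1)) = Mul(6031, Rational(1, 2455)) = Rational(6031, 2455)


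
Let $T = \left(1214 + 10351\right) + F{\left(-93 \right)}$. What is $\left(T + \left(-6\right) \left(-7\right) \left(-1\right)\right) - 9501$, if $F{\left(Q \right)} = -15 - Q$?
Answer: $2100$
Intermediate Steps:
$T = 11643$ ($T = \left(1214 + 10351\right) - -78 = 11565 + \left(-15 + 93\right) = 11565 + 78 = 11643$)
$\left(T + \left(-6\right) \left(-7\right) \left(-1\right)\right) - 9501 = \left(11643 + \left(-6\right) \left(-7\right) \left(-1\right)\right) - 9501 = \left(11643 + 42 \left(-1\right)\right) - 9501 = \left(11643 - 42\right) - 9501 = 11601 - 9501 = 2100$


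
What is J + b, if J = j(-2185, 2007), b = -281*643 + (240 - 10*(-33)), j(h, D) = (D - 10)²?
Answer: 3807896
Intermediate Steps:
j(h, D) = (-10 + D)²
b = -180113 (b = -180683 + (240 - 1*(-330)) = -180683 + (240 + 330) = -180683 + 570 = -180113)
J = 3988009 (J = (-10 + 2007)² = 1997² = 3988009)
J + b = 3988009 - 180113 = 3807896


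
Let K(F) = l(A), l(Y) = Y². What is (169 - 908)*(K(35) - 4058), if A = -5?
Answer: 2980387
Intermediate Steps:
K(F) = 25 (K(F) = (-5)² = 25)
(169 - 908)*(K(35) - 4058) = (169 - 908)*(25 - 4058) = -739*(-4033) = 2980387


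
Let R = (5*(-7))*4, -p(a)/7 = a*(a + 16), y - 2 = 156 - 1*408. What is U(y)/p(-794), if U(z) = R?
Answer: 5/154433 ≈ 3.2376e-5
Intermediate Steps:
y = -250 (y = 2 + (156 - 1*408) = 2 + (156 - 408) = 2 - 252 = -250)
p(a) = -7*a*(16 + a) (p(a) = -7*a*(a + 16) = -7*a*(16 + a))
R = -140 (R = -35*4 = -140)
U(z) = -140
U(y)/p(-794) = -140*1/(5558*(16 - 794)) = -140/((-7*(-794)*(-778))) = -140/(-4324124) = -140*(-1/4324124) = 5/154433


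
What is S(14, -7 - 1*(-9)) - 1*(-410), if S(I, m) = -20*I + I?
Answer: 144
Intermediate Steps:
S(I, m) = -19*I
S(14, -7 - 1*(-9)) - 1*(-410) = -19*14 - 1*(-410) = -266 + 410 = 144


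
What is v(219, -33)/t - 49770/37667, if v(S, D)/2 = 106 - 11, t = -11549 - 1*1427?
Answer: -46640875/34911928 ≈ -1.3360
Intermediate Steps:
t = -12976 (t = -11549 - 1427 = -12976)
v(S, D) = 190 (v(S, D) = 2*(106 - 11) = 2*95 = 190)
v(219, -33)/t - 49770/37667 = 190/(-12976) - 49770/37667 = 190*(-1/12976) - 49770*1/37667 = -95/6488 - 7110/5381 = -46640875/34911928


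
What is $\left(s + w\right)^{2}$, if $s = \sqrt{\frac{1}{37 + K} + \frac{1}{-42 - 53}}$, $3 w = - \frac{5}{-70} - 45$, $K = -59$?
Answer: $\frac{413341651}{1843380} - \frac{629 i \sqrt{27170}}{14630} \approx 224.23 - 7.0868 i$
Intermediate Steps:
$w = - \frac{629}{42}$ ($w = \frac{- \frac{5}{-70} - 45}{3} = \frac{\left(-5\right) \left(- \frac{1}{70}\right) - 45}{3} = \frac{\frac{1}{14} - 45}{3} = \frac{1}{3} \left(- \frac{629}{14}\right) = - \frac{629}{42} \approx -14.976$)
$s = \frac{3 i \sqrt{27170}}{2090}$ ($s = \sqrt{\frac{1}{37 - 59} + \frac{1}{-42 - 53}} = \sqrt{\frac{1}{-22} + \frac{1}{-95}} = \sqrt{- \frac{1}{22} - \frac{1}{95}} = \sqrt{- \frac{117}{2090}} = \frac{3 i \sqrt{27170}}{2090} \approx 0.2366 i$)
$\left(s + w\right)^{2} = \left(\frac{3 i \sqrt{27170}}{2090} - \frac{629}{42}\right)^{2} = \left(- \frac{629}{42} + \frac{3 i \sqrt{27170}}{2090}\right)^{2}$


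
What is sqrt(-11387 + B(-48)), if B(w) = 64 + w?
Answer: I*sqrt(11371) ≈ 106.63*I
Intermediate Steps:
sqrt(-11387 + B(-48)) = sqrt(-11387 + (64 - 48)) = sqrt(-11387 + 16) = sqrt(-11371) = I*sqrt(11371)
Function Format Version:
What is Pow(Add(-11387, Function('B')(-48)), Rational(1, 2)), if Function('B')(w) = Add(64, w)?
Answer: Mul(I, Pow(11371, Rational(1, 2))) ≈ Mul(106.63, I)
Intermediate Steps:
Pow(Add(-11387, Function('B')(-48)), Rational(1, 2)) = Pow(Add(-11387, Add(64, -48)), Rational(1, 2)) = Pow(Add(-11387, 16), Rational(1, 2)) = Pow(-11371, Rational(1, 2)) = Mul(I, Pow(11371, Rational(1, 2)))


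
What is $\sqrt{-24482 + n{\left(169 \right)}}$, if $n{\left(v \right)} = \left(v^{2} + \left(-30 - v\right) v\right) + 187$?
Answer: $i \sqrt{29365} \approx 171.36 i$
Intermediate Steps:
$n{\left(v \right)} = 187 + v^{2} + v \left(-30 - v\right)$ ($n{\left(v \right)} = \left(v^{2} + v \left(-30 - v\right)\right) + 187 = 187 + v^{2} + v \left(-30 - v\right)$)
$\sqrt{-24482 + n{\left(169 \right)}} = \sqrt{-24482 + \left(187 - 5070\right)} = \sqrt{-24482 - 4883} = \sqrt{-29365} = i \sqrt{29365}$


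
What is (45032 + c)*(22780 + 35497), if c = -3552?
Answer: 2417329960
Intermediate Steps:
(45032 + c)*(22780 + 35497) = (45032 - 3552)*(22780 + 35497) = 41480*58277 = 2417329960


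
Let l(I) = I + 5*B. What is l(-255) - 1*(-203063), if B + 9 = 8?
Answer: 202803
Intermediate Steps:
B = -1 (B = -9 + 8 = -1)
l(I) = -5 + I (l(I) = I + 5*(-1) = I - 5 = -5 + I)
l(-255) - 1*(-203063) = (-5 - 255) - 1*(-203063) = -260 + 203063 = 202803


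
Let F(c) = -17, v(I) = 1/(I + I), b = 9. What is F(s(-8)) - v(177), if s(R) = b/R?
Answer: -6019/354 ≈ -17.003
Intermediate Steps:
v(I) = 1/(2*I)
s(R) = 9/R
F(s(-8)) - v(177) = -17 - 1/(2*177) = -17 - 1*1/354 = -17 - 1/354 = -6019/354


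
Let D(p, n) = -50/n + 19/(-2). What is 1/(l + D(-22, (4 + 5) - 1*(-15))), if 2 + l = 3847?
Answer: 12/46001 ≈ 0.00026086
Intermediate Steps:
l = 3845 (l = -2 + 3847 = 3845)
D(p, n) = -19/2 - 50/n (D(p, n) = -50/n + 19*(-½) = -50/n - 19/2 = -19/2 - 50/n)
1/(l + D(-22, (4 + 5) - 1*(-15))) = 1/(3845 + (-19/2 - 50/((4 + 5) - 1*(-15)))) = 1/(3845 + (-19/2 - 50/(9 + 15))) = 1/(3845 + (-19/2 - 50/24)) = 1/(3845 + (-19/2 - 50*1/24)) = 1/(3845 + (-19/2 - 25/12)) = 1/(3845 - 139/12) = 1/(46001/12) = 12/46001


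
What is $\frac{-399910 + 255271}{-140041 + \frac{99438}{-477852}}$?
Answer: $\frac{11519339238}{11153161895} \approx 1.0328$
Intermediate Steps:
$\frac{-399910 + 255271}{-140041 + \frac{99438}{-477852}} = - \frac{144639}{-140041 + 99438 \left(- \frac{1}{477852}\right)} = - \frac{144639}{-140041 - \frac{16573}{79642}} = - \frac{144639}{- \frac{11153161895}{79642}} = \left(-144639\right) \left(- \frac{79642}{11153161895}\right) = \frac{11519339238}{11153161895}$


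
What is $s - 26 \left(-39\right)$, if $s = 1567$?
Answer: $2581$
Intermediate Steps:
$s - 26 \left(-39\right) = 1567 - 26 \left(-39\right) = 1567 - -1014 = 1567 + 1014 = 2581$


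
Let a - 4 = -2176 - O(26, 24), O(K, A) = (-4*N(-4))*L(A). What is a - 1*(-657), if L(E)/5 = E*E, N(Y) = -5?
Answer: -59115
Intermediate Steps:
L(E) = 5*E² (L(E) = 5*(E*E) = 5*E²)
O(K, A) = 100*A² (O(K, A) = (-4*(-5))*(5*A²) = 20*(5*A²) = 100*A²)
a = -59772 (a = 4 + (-2176 - 100*24²) = 4 + (-2176 - 100*576) = 4 + (-2176 - 1*57600) = 4 + (-2176 - 57600) = 4 - 59776 = -59772)
a - 1*(-657) = -59772 - 1*(-657) = -59772 + 657 = -59115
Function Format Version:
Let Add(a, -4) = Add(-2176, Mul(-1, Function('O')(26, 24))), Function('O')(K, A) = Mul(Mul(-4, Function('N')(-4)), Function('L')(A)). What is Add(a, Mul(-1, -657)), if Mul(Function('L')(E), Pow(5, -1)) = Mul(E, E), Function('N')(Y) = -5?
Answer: -59115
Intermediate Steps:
Function('L')(E) = Mul(5, Pow(E, 2)) (Function('L')(E) = Mul(5, Mul(E, E)) = Mul(5, Pow(E, 2)))
Function('O')(K, A) = Mul(100, Pow(A, 2)) (Function('O')(K, A) = Mul(Mul(-4, -5), Mul(5, Pow(A, 2))) = Mul(20, Mul(5, Pow(A, 2))) = Mul(100, Pow(A, 2)))
a = -59772 (a = Add(4, Add(-2176, Mul(-1, Mul(100, Pow(24, 2))))) = Add(4, Add(-2176, Mul(-1, Mul(100, 576)))) = Add(4, Add(-2176, Mul(-1, 57600))) = Add(4, Add(-2176, -57600)) = Add(4, -59776) = -59772)
Add(a, Mul(-1, -657)) = Add(-59772, Mul(-1, -657)) = Add(-59772, 657) = -59115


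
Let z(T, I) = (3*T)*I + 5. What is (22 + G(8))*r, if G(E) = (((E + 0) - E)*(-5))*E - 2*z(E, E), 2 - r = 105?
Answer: 38316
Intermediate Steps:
z(T, I) = 5 + 3*I*T (z(T, I) = 3*I*T + 5 = 5 + 3*I*T)
r = -103 (r = 2 - 1*105 = 2 - 105 = -103)
G(E) = -10 - 6*E**2 (G(E) = (((E + 0) - E)*(-5))*E - 2*(5 + 3*E*E) = ((E - E)*(-5))*E - 2*(5 + 3*E**2) = (0*(-5))*E + (-10 - 6*E**2) = 0*E + (-10 - 6*E**2) = 0 + (-10 - 6*E**2) = -10 - 6*E**2)
(22 + G(8))*r = (22 + (-10 - 6*8**2))*(-103) = (22 + (-10 - 6*64))*(-103) = (22 + (-10 - 384))*(-103) = (22 - 394)*(-103) = -372*(-103) = 38316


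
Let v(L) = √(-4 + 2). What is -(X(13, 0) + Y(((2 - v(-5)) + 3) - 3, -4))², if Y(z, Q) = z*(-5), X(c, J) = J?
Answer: -50 + 100*I*√2 ≈ -50.0 + 141.42*I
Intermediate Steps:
v(L) = I*√2 (v(L) = √(-2) = I*√2)
Y(z, Q) = -5*z
-(X(13, 0) + Y(((2 - v(-5)) + 3) - 3, -4))² = -(0 - 5*(((2 - I*√2) + 3) - 3))² = -(0 - 5*((5 - I*√2) - 3))² = -(0 - 5*(2 - I*√2))² = -(0 + (-10 + 5*I*√2))² = -(-10 + 5*I*√2)²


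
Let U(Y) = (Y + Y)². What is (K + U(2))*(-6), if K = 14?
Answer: -180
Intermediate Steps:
U(Y) = 4*Y² (U(Y) = (2*Y)² = 4*Y²)
(K + U(2))*(-6) = (14 + 4*2²)*(-6) = (14 + 4*4)*(-6) = (14 + 16)*(-6) = 30*(-6) = -180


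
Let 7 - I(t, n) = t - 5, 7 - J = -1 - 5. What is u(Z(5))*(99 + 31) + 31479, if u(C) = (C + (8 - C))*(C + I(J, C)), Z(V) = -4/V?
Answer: 29607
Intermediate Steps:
J = 13 (J = 7 - (-1 - 5) = 7 - 1*(-6) = 7 + 6 = 13)
I(t, n) = 12 - t (I(t, n) = 7 - (t - 5) = 7 - (-5 + t) = 7 + (5 - t) = 12 - t)
u(C) = -8 + 8*C (u(C) = (C + (8 - C))*(C + (12 - 1*13)) = 8*(C + (12 - 13)) = 8*(C - 1) = 8*(-1 + C) = -8 + 8*C)
u(Z(5))*(99 + 31) + 31479 = (-8 + 8*(-4/5))*(99 + 31) + 31479 = (-8 + 8*(-4*⅕))*130 + 31479 = (-8 + 8*(-⅘))*130 + 31479 = (-8 - 32/5)*130 + 31479 = -72/5*130 + 31479 = -1872 + 31479 = 29607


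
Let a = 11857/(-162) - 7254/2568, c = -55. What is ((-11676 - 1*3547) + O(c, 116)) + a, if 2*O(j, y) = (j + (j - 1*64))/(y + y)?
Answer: -1060798583/69336 ≈ -15299.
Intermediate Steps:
O(j, y) = (-64 + 2*j)/(4*y) (O(j, y) = ((j + (j - 1*64))/(y + y))/2 = ((j + (j - 64))/((2*y)))/2 = ((j + (-64 + j))*(1/(2*y)))/2 = ((-64 + 2*j)*(1/(2*y)))/2 = ((-64 + 2*j)/(2*y))/2 = (-64 + 2*j)/(4*y))
a = -2635327/34668 (a = 11857*(-1/162) - 7254*1/2568 = -11857/162 - 1209/428 = -2635327/34668 ≈ -76.016)
((-11676 - 1*3547) + O(c, 116)) + a = ((-11676 - 1*3547) + (1/2)*(-32 - 55)/116) - 2635327/34668 = ((-11676 - 3547) + (1/2)*(1/116)*(-87)) - 2635327/34668 = (-15223 - 3/8) - 2635327/34668 = -121787/8 - 2635327/34668 = -1060798583/69336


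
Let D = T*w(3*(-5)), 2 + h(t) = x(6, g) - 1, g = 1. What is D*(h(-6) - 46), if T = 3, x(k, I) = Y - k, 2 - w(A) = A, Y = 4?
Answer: -2601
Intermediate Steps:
w(A) = 2 - A
x(k, I) = 4 - k
h(t) = -5 (h(t) = -2 + ((4 - 1*6) - 1) = -2 + ((4 - 6) - 1) = -2 + (-2 - 1) = -2 - 3 = -5)
D = 51 (D = 3*(2 - 3*(-5)) = 3*(2 - 1*(-15)) = 3*(2 + 15) = 3*17 = 51)
D*(h(-6) - 46) = 51*(-5 - 46) = 51*(-51) = -2601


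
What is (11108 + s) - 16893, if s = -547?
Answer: -6332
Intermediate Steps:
(11108 + s) - 16893 = (11108 - 547) - 16893 = 10561 - 16893 = -6332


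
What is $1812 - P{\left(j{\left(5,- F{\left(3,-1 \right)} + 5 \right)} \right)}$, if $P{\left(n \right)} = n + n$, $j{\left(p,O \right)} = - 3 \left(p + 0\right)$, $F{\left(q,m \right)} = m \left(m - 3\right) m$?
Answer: $1842$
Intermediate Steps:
$F{\left(q,m \right)} = m^{2} \left(-3 + m\right)$ ($F{\left(q,m \right)} = m \left(-3 + m\right) m = m^{2} \left(-3 + m\right)$)
$j{\left(p,O \right)} = - 3 p$
$P{\left(n \right)} = 2 n$
$1812 - P{\left(j{\left(5,- F{\left(3,-1 \right)} + 5 \right)} \right)} = 1812 - 2 \left(\left(-3\right) 5\right) = 1812 - 2 \left(-15\right) = 1812 - -30 = 1812 + 30 = 1842$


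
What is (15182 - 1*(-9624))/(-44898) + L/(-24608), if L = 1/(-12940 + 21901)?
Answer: -911671310171/1650093451104 ≈ -0.55250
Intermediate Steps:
L = 1/8961 ≈ 0.00011159
(15182 - 1*(-9624))/(-44898) + L/(-24608) = (15182 - 1*(-9624))/(-44898) + (1/8961)/(-24608) = (15182 + 9624)*(-1/44898) + (1/8961)*(-1/24608) = 24806*(-1/44898) - 1/220512288 = -12403/22449 - 1/220512288 = -911671310171/1650093451104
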